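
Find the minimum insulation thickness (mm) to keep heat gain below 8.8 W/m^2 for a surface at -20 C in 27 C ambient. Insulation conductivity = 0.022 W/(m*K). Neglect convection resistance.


dT = 27 - (-20) = 47 K
thickness = k * dT / q_max * 1000
thickness = 0.022 * 47 / 8.8 * 1000
thickness = 117.5 mm

117.5


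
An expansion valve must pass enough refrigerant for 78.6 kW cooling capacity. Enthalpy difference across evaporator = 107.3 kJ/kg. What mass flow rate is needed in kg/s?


m_dot = Q / dh
m_dot = 78.6 / 107.3
m_dot = 0.7325 kg/s

0.7325


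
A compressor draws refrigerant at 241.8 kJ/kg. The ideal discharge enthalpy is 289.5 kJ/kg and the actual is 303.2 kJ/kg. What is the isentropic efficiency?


dh_ideal = 289.5 - 241.8 = 47.7 kJ/kg
dh_actual = 303.2 - 241.8 = 61.4 kJ/kg
eta_s = dh_ideal / dh_actual = 47.7 / 61.4
eta_s = 0.7769

0.7769


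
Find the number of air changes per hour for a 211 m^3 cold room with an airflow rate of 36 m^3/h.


ACH = flow / volume
ACH = 36 / 211
ACH = 0.171

0.171


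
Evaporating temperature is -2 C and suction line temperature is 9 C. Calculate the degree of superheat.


Superheat = T_suction - T_evap
Superheat = 9 - (-2)
Superheat = 11 K

11


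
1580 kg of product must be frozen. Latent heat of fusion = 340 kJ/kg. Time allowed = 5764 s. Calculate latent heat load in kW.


Q_lat = m * h_fg / t
Q_lat = 1580 * 340 / 5764
Q_lat = 93.2 kW

93.2


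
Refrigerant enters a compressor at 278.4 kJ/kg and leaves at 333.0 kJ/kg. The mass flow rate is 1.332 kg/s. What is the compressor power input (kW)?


dh = 333.0 - 278.4 = 54.6 kJ/kg
W = m_dot * dh = 1.332 * 54.6 = 72.73 kW

72.73


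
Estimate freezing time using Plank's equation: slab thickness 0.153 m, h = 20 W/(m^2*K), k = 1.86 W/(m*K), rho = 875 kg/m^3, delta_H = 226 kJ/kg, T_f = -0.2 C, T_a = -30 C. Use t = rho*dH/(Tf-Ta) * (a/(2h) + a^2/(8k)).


dT = -0.2 - (-30) = 29.8 K
term1 = a/(2h) = 0.153/(2*20) = 0.003825
term2 = a^2/(8k) = 0.153^2/(8*1.86) = 0.001573185484
t = rho*dH*1000/dT * (term1 + term2)
t = 875*226*1000/29.8 * (0.003825 + 0.001573185484)
t = 35822 s

35822


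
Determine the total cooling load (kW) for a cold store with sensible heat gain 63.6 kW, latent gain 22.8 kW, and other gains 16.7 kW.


Q_total = Q_s + Q_l + Q_misc
Q_total = 63.6 + 22.8 + 16.7
Q_total = 103.1 kW

103.1


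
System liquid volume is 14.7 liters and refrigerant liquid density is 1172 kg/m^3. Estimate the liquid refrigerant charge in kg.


Charge = V * rho / 1000
Charge = 14.7 * 1172 / 1000
Charge = 17.23 kg

17.23


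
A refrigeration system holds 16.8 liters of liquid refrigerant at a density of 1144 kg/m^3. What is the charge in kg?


Charge = V * rho / 1000
Charge = 16.8 * 1144 / 1000
Charge = 19.22 kg

19.22


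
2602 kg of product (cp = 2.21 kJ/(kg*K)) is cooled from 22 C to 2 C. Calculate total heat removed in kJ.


dT = 22 - (2) = 20 K
Q = m * cp * dT = 2602 * 2.21 * 20
Q = 115008 kJ

115008


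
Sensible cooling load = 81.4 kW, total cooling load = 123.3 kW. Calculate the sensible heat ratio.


SHR = Q_sensible / Q_total
SHR = 81.4 / 123.3
SHR = 0.66

0.66


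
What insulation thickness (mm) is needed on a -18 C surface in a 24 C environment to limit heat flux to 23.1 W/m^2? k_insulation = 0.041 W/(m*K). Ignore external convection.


dT = 24 - (-18) = 42 K
thickness = k * dT / q_max * 1000
thickness = 0.041 * 42 / 23.1 * 1000
thickness = 74.5 mm

74.5


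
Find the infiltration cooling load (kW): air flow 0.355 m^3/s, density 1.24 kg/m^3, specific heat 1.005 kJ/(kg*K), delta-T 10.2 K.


Q = V_dot * rho * cp * dT
Q = 0.355 * 1.24 * 1.005 * 10.2
Q = 4.512 kW

4.512


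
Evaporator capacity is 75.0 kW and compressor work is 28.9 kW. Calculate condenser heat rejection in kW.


Q_cond = Q_evap + W
Q_cond = 75.0 + 28.9
Q_cond = 103.9 kW

103.9


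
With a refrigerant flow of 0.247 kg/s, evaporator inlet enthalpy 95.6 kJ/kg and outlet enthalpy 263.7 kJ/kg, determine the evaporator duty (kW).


dh = 263.7 - 95.6 = 168.1 kJ/kg
Q_evap = m_dot * dh = 0.247 * 168.1
Q_evap = 41.52 kW

41.52


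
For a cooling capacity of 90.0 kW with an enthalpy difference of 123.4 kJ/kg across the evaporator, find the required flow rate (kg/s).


m_dot = Q / dh
m_dot = 90.0 / 123.4
m_dot = 0.7293 kg/s

0.7293


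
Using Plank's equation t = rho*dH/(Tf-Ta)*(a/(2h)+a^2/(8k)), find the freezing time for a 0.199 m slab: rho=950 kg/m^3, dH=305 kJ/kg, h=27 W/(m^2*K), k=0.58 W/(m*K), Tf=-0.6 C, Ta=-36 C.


dT = -0.6 - (-36) = 35.4 K
term1 = a/(2h) = 0.199/(2*27) = 0.003685185185
term2 = a^2/(8k) = 0.199^2/(8*0.58) = 0.008534698276
t = rho*dH*1000/dT * (term1 + term2)
t = 950*305*1000/35.4 * (0.003685185185 + 0.008534698276)
t = 100020 s

100020


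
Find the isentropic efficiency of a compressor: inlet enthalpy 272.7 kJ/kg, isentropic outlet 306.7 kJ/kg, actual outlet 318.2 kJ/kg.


dh_ideal = 306.7 - 272.7 = 34.0 kJ/kg
dh_actual = 318.2 - 272.7 = 45.5 kJ/kg
eta_s = dh_ideal / dh_actual = 34.0 / 45.5
eta_s = 0.7473

0.7473


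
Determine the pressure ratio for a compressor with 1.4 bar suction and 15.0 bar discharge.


PR = P_high / P_low
PR = 15.0 / 1.4
PR = 10.714

10.714


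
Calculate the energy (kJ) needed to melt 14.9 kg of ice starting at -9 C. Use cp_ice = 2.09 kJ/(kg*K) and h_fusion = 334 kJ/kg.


Sensible heat = cp * dT = 2.09 * 9 = 18.81 kJ/kg
Total per kg = 18.81 + 334 = 352.81 kJ/kg
Q = m * total = 14.9 * 352.81
Q = 5256.9 kJ

5256.9


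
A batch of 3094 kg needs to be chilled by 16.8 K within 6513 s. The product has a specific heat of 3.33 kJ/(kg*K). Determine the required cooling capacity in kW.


Q = m * cp * dT / t
Q = 3094 * 3.33 * 16.8 / 6513
Q = 26.576 kW

26.576


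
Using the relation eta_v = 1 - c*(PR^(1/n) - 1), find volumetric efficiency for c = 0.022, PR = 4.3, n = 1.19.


PR^(1/n) = 4.3^(1/1.19) = 3.4066415
eta_v = 1 - 0.022 * (3.4066415 - 1)
eta_v = 0.9471

0.9471


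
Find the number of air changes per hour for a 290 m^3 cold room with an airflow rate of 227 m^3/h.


ACH = flow / volume
ACH = 227 / 290
ACH = 0.783

0.783


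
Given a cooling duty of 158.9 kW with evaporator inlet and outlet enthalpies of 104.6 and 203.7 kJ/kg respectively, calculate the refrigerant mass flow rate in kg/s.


dh = 203.7 - 104.6 = 99.1 kJ/kg
m_dot = Q / dh = 158.9 / 99.1 = 1.6034 kg/s

1.6034


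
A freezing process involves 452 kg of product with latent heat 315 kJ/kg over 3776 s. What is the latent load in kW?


Q_lat = m * h_fg / t
Q_lat = 452 * 315 / 3776
Q_lat = 37.71 kW

37.71


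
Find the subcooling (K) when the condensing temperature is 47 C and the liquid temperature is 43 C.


Subcooling = T_cond - T_liquid
Subcooling = 47 - 43
Subcooling = 4 K

4


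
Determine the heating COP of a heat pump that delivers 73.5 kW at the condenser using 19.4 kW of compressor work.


COP_hp = Q_cond / W
COP_hp = 73.5 / 19.4
COP_hp = 3.789

3.789


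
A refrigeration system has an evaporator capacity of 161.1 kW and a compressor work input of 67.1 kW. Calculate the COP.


COP = Q_evap / W
COP = 161.1 / 67.1
COP = 2.401

2.401


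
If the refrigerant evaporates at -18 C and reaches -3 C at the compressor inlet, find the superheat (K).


Superheat = T_suction - T_evap
Superheat = -3 - (-18)
Superheat = 15 K

15


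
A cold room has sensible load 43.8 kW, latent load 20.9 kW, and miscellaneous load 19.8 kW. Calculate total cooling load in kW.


Q_total = Q_s + Q_l + Q_misc
Q_total = 43.8 + 20.9 + 19.8
Q_total = 84.5 kW

84.5


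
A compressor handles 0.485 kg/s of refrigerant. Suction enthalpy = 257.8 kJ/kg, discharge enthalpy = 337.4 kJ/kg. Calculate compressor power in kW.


dh = 337.4 - 257.8 = 79.6 kJ/kg
W = m_dot * dh = 0.485 * 79.6 = 38.61 kW

38.61


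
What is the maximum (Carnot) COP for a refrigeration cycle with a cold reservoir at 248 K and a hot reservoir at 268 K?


dT = 268 - 248 = 20 K
COP_carnot = T_cold / dT = 248 / 20
COP_carnot = 12.4

12.4


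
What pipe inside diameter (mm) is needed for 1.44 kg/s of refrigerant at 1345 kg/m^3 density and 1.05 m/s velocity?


A = m_dot / (rho * v) = 1.44 / (1345 * 1.05) = 0.001019649495 m^2
d = sqrt(4*A/pi) * 1000
d = 36.0 mm

36.0


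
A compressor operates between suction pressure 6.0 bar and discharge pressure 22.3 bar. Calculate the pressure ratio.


PR = P_high / P_low
PR = 22.3 / 6.0
PR = 3.717

3.717


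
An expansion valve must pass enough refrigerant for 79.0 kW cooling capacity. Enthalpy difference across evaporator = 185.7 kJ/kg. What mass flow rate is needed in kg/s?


m_dot = Q / dh
m_dot = 79.0 / 185.7
m_dot = 0.4254 kg/s

0.4254


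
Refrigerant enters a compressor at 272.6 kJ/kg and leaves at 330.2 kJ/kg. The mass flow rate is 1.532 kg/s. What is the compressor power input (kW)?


dh = 330.2 - 272.6 = 57.6 kJ/kg
W = m_dot * dh = 1.532 * 57.6 = 88.24 kW

88.24


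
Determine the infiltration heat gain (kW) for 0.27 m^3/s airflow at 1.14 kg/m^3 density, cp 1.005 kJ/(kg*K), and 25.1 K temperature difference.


Q = V_dot * rho * cp * dT
Q = 0.27 * 1.14 * 1.005 * 25.1
Q = 7.764 kW

7.764


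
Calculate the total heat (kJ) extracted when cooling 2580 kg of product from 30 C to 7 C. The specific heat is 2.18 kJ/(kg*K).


dT = 30 - (7) = 23 K
Q = m * cp * dT = 2580 * 2.18 * 23
Q = 129361 kJ

129361


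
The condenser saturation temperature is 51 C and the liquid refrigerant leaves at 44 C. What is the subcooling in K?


Subcooling = T_cond - T_liquid
Subcooling = 51 - 44
Subcooling = 7 K

7


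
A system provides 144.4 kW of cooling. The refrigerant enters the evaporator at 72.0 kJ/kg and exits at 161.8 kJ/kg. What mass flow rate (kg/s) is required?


dh = 161.8 - 72.0 = 89.8 kJ/kg
m_dot = Q / dh = 144.4 / 89.8 = 1.608 kg/s

1.608


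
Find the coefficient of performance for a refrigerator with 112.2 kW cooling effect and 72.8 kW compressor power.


COP = Q_evap / W
COP = 112.2 / 72.8
COP = 1.541

1.541


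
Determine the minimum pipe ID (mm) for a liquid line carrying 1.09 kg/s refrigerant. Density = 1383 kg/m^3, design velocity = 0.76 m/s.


A = m_dot / (rho * v) = 1.09 / (1383 * 0.76) = 0.00103702858 m^2
d = sqrt(4*A/pi) * 1000
d = 36.3 mm

36.3


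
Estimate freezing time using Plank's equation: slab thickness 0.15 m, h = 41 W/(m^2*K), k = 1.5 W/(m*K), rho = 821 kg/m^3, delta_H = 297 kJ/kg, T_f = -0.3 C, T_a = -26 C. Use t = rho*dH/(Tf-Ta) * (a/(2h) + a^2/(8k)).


dT = -0.3 - (-26) = 25.7 K
term1 = a/(2h) = 0.15/(2*41) = 0.001829268293
term2 = a^2/(8k) = 0.15^2/(8*1.5) = 0.001875
t = rho*dH*1000/dT * (term1 + term2)
t = 821*297*1000/25.7 * (0.001829268293 + 0.001875)
t = 35145 s

35145


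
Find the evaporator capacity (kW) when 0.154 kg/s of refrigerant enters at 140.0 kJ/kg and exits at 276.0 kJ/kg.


dh = 276.0 - 140.0 = 136.0 kJ/kg
Q_evap = m_dot * dh = 0.154 * 136.0
Q_evap = 20.94 kW

20.94


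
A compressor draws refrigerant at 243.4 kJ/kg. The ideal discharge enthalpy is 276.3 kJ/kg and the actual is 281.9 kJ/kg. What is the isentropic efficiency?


dh_ideal = 276.3 - 243.4 = 32.9 kJ/kg
dh_actual = 281.9 - 243.4 = 38.5 kJ/kg
eta_s = dh_ideal / dh_actual = 32.9 / 38.5
eta_s = 0.8545

0.8545


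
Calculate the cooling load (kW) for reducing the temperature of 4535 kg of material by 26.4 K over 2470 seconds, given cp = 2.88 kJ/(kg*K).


Q = m * cp * dT / t
Q = 4535 * 2.88 * 26.4 / 2470
Q = 139.597 kW

139.597


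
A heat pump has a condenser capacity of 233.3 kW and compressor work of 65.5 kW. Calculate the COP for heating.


COP_hp = Q_cond / W
COP_hp = 233.3 / 65.5
COP_hp = 3.562

3.562


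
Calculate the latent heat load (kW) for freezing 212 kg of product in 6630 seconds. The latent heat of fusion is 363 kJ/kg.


Q_lat = m * h_fg / t
Q_lat = 212 * 363 / 6630
Q_lat = 11.61 kW

11.61


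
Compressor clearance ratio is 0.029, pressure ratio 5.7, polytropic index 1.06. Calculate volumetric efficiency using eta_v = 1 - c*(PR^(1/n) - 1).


PR^(1/n) = 5.7^(1/1.06) = 5.16522788
eta_v = 1 - 0.029 * (5.16522788 - 1)
eta_v = 0.8792

0.8792


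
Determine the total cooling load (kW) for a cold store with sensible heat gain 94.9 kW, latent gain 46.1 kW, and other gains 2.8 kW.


Q_total = Q_s + Q_l + Q_misc
Q_total = 94.9 + 46.1 + 2.8
Q_total = 143.8 kW

143.8


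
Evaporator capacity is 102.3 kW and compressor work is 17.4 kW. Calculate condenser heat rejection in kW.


Q_cond = Q_evap + W
Q_cond = 102.3 + 17.4
Q_cond = 119.7 kW

119.7


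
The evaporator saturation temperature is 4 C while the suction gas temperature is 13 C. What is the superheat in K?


Superheat = T_suction - T_evap
Superheat = 13 - (4)
Superheat = 9 K

9


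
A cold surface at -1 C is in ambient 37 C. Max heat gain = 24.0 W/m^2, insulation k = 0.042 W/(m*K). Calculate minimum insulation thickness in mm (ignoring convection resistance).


dT = 37 - (-1) = 38 K
thickness = k * dT / q_max * 1000
thickness = 0.042 * 38 / 24.0 * 1000
thickness = 66.5 mm

66.5


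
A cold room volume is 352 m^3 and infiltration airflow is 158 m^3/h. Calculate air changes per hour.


ACH = flow / volume
ACH = 158 / 352
ACH = 0.449

0.449


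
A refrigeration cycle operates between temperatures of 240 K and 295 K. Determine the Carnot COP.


dT = 295 - 240 = 55 K
COP_carnot = T_cold / dT = 240 / 55
COP_carnot = 4.364

4.364


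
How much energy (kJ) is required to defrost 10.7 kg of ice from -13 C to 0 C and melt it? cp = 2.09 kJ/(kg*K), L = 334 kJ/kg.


Sensible heat = cp * dT = 2.09 * 13 = 27.17 kJ/kg
Total per kg = 27.17 + 334 = 361.17 kJ/kg
Q = m * total = 10.7 * 361.17
Q = 3864.5 kJ

3864.5


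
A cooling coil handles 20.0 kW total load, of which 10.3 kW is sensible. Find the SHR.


SHR = Q_sensible / Q_total
SHR = 10.3 / 20.0
SHR = 0.515

0.515


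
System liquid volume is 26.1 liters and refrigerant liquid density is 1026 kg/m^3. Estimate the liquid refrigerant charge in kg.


Charge = V * rho / 1000
Charge = 26.1 * 1026 / 1000
Charge = 26.78 kg

26.78


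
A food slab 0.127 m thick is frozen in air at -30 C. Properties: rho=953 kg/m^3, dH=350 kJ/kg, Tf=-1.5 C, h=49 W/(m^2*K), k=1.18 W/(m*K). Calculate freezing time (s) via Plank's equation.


dT = -1.5 - (-30) = 28.5 K
term1 = a/(2h) = 0.127/(2*49) = 0.001295918367
term2 = a^2/(8k) = 0.127^2/(8*1.18) = 0.001708580508
t = rho*dH*1000/dT * (term1 + term2)
t = 953*350*1000/28.5 * (0.001295918367 + 0.001708580508)
t = 35163 s

35163


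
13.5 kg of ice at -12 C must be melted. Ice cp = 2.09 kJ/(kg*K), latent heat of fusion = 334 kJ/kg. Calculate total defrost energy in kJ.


Sensible heat = cp * dT = 2.09 * 12 = 25.08 kJ/kg
Total per kg = 25.08 + 334 = 359.08 kJ/kg
Q = m * total = 13.5 * 359.08
Q = 4847.6 kJ

4847.6


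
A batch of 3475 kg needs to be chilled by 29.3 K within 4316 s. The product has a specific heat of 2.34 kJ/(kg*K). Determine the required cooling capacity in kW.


Q = m * cp * dT / t
Q = 3475 * 2.34 * 29.3 / 4316
Q = 55.202 kW

55.202


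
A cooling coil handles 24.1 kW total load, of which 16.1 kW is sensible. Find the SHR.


SHR = Q_sensible / Q_total
SHR = 16.1 / 24.1
SHR = 0.668

0.668


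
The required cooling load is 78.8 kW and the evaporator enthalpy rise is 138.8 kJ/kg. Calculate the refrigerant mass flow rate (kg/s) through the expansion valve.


m_dot = Q / dh
m_dot = 78.8 / 138.8
m_dot = 0.5677 kg/s

0.5677


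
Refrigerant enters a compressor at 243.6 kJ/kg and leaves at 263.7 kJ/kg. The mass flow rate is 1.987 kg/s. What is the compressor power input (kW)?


dh = 263.7 - 243.6 = 20.1 kJ/kg
W = m_dot * dh = 1.987 * 20.1 = 39.94 kW

39.94


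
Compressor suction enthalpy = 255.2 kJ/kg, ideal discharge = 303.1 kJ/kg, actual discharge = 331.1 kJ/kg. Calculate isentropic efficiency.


dh_ideal = 303.1 - 255.2 = 47.9 kJ/kg
dh_actual = 331.1 - 255.2 = 75.9 kJ/kg
eta_s = dh_ideal / dh_actual = 47.9 / 75.9
eta_s = 0.6311

0.6311


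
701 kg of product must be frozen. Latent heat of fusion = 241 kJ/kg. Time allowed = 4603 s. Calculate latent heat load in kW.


Q_lat = m * h_fg / t
Q_lat = 701 * 241 / 4603
Q_lat = 36.7 kW

36.7


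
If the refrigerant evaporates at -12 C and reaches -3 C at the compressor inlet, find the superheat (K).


Superheat = T_suction - T_evap
Superheat = -3 - (-12)
Superheat = 9 K

9


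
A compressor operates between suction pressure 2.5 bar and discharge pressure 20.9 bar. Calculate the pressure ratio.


PR = P_high / P_low
PR = 20.9 / 2.5
PR = 8.36

8.36


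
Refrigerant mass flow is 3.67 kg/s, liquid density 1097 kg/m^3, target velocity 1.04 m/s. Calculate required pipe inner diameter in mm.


A = m_dot / (rho * v) = 3.67 / (1097 * 1.04) = 0.00321681509 m^2
d = sqrt(4*A/pi) * 1000
d = 64.0 mm

64.0


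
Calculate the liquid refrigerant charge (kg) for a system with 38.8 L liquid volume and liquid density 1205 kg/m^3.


Charge = V * rho / 1000
Charge = 38.8 * 1205 / 1000
Charge = 46.75 kg

46.75


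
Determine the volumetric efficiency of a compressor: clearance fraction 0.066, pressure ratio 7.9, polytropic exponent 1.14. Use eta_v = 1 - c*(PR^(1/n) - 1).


PR^(1/n) = 7.9^(1/1.14) = 6.12903618
eta_v = 1 - 0.066 * (6.12903618 - 1)
eta_v = 0.6615

0.6615


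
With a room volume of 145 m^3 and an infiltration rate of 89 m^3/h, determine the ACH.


ACH = flow / volume
ACH = 89 / 145
ACH = 0.614

0.614


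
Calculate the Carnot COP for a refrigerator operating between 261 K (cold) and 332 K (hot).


dT = 332 - 261 = 71 K
COP_carnot = T_cold / dT = 261 / 71
COP_carnot = 3.676

3.676


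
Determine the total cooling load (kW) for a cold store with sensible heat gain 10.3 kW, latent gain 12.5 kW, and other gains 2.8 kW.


Q_total = Q_s + Q_l + Q_misc
Q_total = 10.3 + 12.5 + 2.8
Q_total = 25.6 kW

25.6


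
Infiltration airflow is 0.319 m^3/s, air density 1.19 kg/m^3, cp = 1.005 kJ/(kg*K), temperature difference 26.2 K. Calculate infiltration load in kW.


Q = V_dot * rho * cp * dT
Q = 0.319 * 1.19 * 1.005 * 26.2
Q = 9.996 kW

9.996


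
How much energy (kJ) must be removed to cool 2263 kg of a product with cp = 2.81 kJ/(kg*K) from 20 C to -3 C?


dT = 20 - (-3) = 23 K
Q = m * cp * dT = 2263 * 2.81 * 23
Q = 146258 kJ

146258


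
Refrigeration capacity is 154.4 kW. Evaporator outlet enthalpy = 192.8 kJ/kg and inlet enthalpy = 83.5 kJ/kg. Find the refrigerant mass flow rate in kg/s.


dh = 192.8 - 83.5 = 109.3 kJ/kg
m_dot = Q / dh = 154.4 / 109.3 = 1.4126 kg/s

1.4126


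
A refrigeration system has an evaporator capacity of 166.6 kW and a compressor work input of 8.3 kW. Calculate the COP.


COP = Q_evap / W
COP = 166.6 / 8.3
COP = 20.072

20.072


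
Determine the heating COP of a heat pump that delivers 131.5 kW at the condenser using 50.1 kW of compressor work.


COP_hp = Q_cond / W
COP_hp = 131.5 / 50.1
COP_hp = 2.625

2.625


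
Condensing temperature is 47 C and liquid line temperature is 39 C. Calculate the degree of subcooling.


Subcooling = T_cond - T_liquid
Subcooling = 47 - 39
Subcooling = 8 K

8


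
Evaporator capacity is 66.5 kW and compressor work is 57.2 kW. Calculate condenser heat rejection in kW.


Q_cond = Q_evap + W
Q_cond = 66.5 + 57.2
Q_cond = 123.7 kW

123.7


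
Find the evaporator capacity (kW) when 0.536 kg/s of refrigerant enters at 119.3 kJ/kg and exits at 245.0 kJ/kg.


dh = 245.0 - 119.3 = 125.7 kJ/kg
Q_evap = m_dot * dh = 0.536 * 125.7
Q_evap = 67.38 kW

67.38


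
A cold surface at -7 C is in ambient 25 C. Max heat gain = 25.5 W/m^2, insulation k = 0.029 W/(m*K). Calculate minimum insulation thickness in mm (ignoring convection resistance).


dT = 25 - (-7) = 32 K
thickness = k * dT / q_max * 1000
thickness = 0.029 * 32 / 25.5 * 1000
thickness = 36.4 mm

36.4


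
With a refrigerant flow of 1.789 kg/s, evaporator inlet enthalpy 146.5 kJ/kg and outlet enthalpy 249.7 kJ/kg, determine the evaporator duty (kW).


dh = 249.7 - 146.5 = 103.2 kJ/kg
Q_evap = m_dot * dh = 1.789 * 103.2
Q_evap = 184.62 kW

184.62


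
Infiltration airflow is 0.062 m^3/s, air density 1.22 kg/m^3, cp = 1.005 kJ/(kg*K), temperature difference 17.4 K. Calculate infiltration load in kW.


Q = V_dot * rho * cp * dT
Q = 0.062 * 1.22 * 1.005 * 17.4
Q = 1.323 kW

1.323


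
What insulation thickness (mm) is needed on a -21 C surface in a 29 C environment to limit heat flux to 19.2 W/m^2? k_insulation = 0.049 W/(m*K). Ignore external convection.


dT = 29 - (-21) = 50 K
thickness = k * dT / q_max * 1000
thickness = 0.049 * 50 / 19.2 * 1000
thickness = 127.6 mm

127.6


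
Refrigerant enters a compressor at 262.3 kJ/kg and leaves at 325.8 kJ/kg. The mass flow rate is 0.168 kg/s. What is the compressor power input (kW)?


dh = 325.8 - 262.3 = 63.5 kJ/kg
W = m_dot * dh = 0.168 * 63.5 = 10.67 kW

10.67


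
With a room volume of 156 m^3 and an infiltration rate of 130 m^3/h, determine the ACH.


ACH = flow / volume
ACH = 130 / 156
ACH = 0.833

0.833


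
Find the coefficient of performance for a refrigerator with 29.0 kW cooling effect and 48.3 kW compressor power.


COP = Q_evap / W
COP = 29.0 / 48.3
COP = 0.6

0.6


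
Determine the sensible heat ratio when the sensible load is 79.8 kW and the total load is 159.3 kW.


SHR = Q_sensible / Q_total
SHR = 79.8 / 159.3
SHR = 0.501

0.501


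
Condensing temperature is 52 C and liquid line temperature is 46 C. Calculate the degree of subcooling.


Subcooling = T_cond - T_liquid
Subcooling = 52 - 46
Subcooling = 6 K

6


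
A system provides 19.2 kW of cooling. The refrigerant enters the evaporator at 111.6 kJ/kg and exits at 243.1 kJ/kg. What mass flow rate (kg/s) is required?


dh = 243.1 - 111.6 = 131.5 kJ/kg
m_dot = Q / dh = 19.2 / 131.5 = 0.146 kg/s

0.146


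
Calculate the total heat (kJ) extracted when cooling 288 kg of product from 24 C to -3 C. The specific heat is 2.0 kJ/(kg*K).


dT = 24 - (-3) = 27 K
Q = m * cp * dT = 288 * 2.0 * 27
Q = 15552 kJ

15552


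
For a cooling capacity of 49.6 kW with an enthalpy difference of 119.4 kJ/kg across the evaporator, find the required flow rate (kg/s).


m_dot = Q / dh
m_dot = 49.6 / 119.4
m_dot = 0.4154 kg/s

0.4154


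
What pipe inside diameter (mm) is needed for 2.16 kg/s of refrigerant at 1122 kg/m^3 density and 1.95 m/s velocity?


A = m_dot / (rho * v) = 2.16 / (1122 * 1.95) = 0.0009872480461 m^2
d = sqrt(4*A/pi) * 1000
d = 35.5 mm

35.5


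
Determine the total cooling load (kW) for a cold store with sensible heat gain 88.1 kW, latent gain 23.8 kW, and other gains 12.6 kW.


Q_total = Q_s + Q_l + Q_misc
Q_total = 88.1 + 23.8 + 12.6
Q_total = 124.5 kW

124.5


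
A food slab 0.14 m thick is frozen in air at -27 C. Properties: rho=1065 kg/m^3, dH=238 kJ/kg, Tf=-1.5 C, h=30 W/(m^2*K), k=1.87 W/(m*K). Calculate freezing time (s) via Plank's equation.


dT = -1.5 - (-27) = 25.5 K
term1 = a/(2h) = 0.14/(2*30) = 0.002333333333
term2 = a^2/(8k) = 0.14^2/(8*1.87) = 0.001310160428
t = rho*dH*1000/dT * (term1 + term2)
t = 1065*238*1000/25.5 * (0.002333333333 + 0.001310160428)
t = 36216 s

36216


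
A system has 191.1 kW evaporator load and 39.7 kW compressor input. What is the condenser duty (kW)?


Q_cond = Q_evap + W
Q_cond = 191.1 + 39.7
Q_cond = 230.8 kW

230.8


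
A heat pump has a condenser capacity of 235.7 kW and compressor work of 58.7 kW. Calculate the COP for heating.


COP_hp = Q_cond / W
COP_hp = 235.7 / 58.7
COP_hp = 4.015

4.015


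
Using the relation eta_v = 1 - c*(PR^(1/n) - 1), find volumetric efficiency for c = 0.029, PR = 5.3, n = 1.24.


PR^(1/n) = 5.3^(1/1.24) = 3.83789813
eta_v = 1 - 0.029 * (3.83789813 - 1)
eta_v = 0.9177

0.9177


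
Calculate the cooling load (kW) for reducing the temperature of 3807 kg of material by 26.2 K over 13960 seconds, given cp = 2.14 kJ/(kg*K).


Q = m * cp * dT / t
Q = 3807 * 2.14 * 26.2 / 13960
Q = 15.29 kW

15.29


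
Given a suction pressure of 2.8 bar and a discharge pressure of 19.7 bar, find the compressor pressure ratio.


PR = P_high / P_low
PR = 19.7 / 2.8
PR = 7.036

7.036


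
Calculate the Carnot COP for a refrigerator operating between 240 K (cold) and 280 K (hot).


dT = 280 - 240 = 40 K
COP_carnot = T_cold / dT = 240 / 40
COP_carnot = 6.0

6.0


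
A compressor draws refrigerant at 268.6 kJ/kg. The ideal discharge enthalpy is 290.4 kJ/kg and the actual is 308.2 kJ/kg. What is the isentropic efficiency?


dh_ideal = 290.4 - 268.6 = 21.8 kJ/kg
dh_actual = 308.2 - 268.6 = 39.6 kJ/kg
eta_s = dh_ideal / dh_actual = 21.8 / 39.6
eta_s = 0.5505

0.5505


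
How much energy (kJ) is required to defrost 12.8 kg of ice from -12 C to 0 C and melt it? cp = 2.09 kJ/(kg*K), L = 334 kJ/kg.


Sensible heat = cp * dT = 2.09 * 12 = 25.08 kJ/kg
Total per kg = 25.08 + 334 = 359.08 kJ/kg
Q = m * total = 12.8 * 359.08
Q = 4596.2 kJ

4596.2


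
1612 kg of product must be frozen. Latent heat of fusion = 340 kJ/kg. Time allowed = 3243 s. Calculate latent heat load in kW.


Q_lat = m * h_fg / t
Q_lat = 1612 * 340 / 3243
Q_lat = 169.0 kW

169.0


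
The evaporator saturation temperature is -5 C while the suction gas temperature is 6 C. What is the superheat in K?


Superheat = T_suction - T_evap
Superheat = 6 - (-5)
Superheat = 11 K

11


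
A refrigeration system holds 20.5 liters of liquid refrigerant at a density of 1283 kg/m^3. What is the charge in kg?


Charge = V * rho / 1000
Charge = 20.5 * 1283 / 1000
Charge = 26.3 kg

26.3


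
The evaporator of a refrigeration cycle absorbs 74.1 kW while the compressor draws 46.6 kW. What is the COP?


COP = Q_evap / W
COP = 74.1 / 46.6
COP = 1.59

1.59


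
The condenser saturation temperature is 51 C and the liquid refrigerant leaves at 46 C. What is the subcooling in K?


Subcooling = T_cond - T_liquid
Subcooling = 51 - 46
Subcooling = 5 K

5


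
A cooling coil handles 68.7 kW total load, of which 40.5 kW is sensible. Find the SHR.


SHR = Q_sensible / Q_total
SHR = 40.5 / 68.7
SHR = 0.59

0.59


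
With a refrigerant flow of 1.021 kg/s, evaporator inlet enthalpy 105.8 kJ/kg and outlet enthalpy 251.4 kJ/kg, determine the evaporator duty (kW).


dh = 251.4 - 105.8 = 145.6 kJ/kg
Q_evap = m_dot * dh = 1.021 * 145.6
Q_evap = 148.66 kW

148.66


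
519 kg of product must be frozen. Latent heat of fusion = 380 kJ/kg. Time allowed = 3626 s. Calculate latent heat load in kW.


Q_lat = m * h_fg / t
Q_lat = 519 * 380 / 3626
Q_lat = 54.39 kW

54.39


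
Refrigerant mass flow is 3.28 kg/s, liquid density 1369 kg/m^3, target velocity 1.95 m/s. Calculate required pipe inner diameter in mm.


A = m_dot / (rho * v) = 3.28 / (1369 * 1.95) = 0.001228671499 m^2
d = sqrt(4*A/pi) * 1000
d = 39.6 mm

39.6


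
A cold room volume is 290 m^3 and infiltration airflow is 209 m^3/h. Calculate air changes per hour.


ACH = flow / volume
ACH = 209 / 290
ACH = 0.721

0.721


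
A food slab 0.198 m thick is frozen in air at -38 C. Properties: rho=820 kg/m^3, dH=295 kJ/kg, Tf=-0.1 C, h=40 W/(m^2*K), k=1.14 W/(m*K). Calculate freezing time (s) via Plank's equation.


dT = -0.1 - (-38) = 37.9 K
term1 = a/(2h) = 0.198/(2*40) = 0.002475
term2 = a^2/(8k) = 0.198^2/(8*1.14) = 0.004298684211
t = rho*dH*1000/dT * (term1 + term2)
t = 820*295*1000/37.9 * (0.002475 + 0.004298684211)
t = 43234 s

43234


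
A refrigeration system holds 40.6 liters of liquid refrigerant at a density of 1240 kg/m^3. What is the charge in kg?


Charge = V * rho / 1000
Charge = 40.6 * 1240 / 1000
Charge = 50.34 kg

50.34


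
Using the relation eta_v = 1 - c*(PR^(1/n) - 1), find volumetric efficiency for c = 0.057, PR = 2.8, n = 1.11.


PR^(1/n) = 2.8^(1/1.11) = 2.52839588
eta_v = 1 - 0.057 * (2.52839588 - 1)
eta_v = 0.9129

0.9129


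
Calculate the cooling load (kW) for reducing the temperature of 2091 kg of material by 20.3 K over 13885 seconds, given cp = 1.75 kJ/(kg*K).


Q = m * cp * dT / t
Q = 2091 * 1.75 * 20.3 / 13885
Q = 5.35 kW

5.35


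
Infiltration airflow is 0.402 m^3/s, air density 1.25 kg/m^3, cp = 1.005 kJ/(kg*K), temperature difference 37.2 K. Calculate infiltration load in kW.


Q = V_dot * rho * cp * dT
Q = 0.402 * 1.25 * 1.005 * 37.2
Q = 18.786 kW

18.786


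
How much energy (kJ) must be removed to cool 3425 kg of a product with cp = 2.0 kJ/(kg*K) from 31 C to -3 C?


dT = 31 - (-3) = 34 K
Q = m * cp * dT = 3425 * 2.0 * 34
Q = 232900 kJ

232900


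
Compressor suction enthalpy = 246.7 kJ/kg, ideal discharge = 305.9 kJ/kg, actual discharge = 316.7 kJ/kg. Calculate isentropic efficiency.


dh_ideal = 305.9 - 246.7 = 59.2 kJ/kg
dh_actual = 316.7 - 246.7 = 70.0 kJ/kg
eta_s = dh_ideal / dh_actual = 59.2 / 70.0
eta_s = 0.8457

0.8457


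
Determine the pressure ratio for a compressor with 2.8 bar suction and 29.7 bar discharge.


PR = P_high / P_low
PR = 29.7 / 2.8
PR = 10.607

10.607


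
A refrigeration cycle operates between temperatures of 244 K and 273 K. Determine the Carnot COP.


dT = 273 - 244 = 29 K
COP_carnot = T_cold / dT = 244 / 29
COP_carnot = 8.414

8.414


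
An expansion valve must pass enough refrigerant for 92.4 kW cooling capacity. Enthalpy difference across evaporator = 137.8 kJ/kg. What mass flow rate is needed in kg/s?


m_dot = Q / dh
m_dot = 92.4 / 137.8
m_dot = 0.6705 kg/s

0.6705


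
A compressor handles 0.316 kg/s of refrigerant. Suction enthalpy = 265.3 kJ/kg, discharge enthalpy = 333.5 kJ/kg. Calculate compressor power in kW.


dh = 333.5 - 265.3 = 68.2 kJ/kg
W = m_dot * dh = 0.316 * 68.2 = 21.55 kW

21.55


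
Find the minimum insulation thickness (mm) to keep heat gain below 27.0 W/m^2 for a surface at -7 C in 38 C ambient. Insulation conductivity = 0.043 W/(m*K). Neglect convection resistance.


dT = 38 - (-7) = 45 K
thickness = k * dT / q_max * 1000
thickness = 0.043 * 45 / 27.0 * 1000
thickness = 71.7 mm

71.7


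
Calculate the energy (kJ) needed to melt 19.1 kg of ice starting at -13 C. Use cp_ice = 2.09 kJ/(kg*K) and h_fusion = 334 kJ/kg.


Sensible heat = cp * dT = 2.09 * 13 = 27.17 kJ/kg
Total per kg = 27.17 + 334 = 361.17 kJ/kg
Q = m * total = 19.1 * 361.17
Q = 6898.3 kJ

6898.3


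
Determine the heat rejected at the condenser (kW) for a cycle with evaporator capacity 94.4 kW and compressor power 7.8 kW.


Q_cond = Q_evap + W
Q_cond = 94.4 + 7.8
Q_cond = 102.2 kW

102.2


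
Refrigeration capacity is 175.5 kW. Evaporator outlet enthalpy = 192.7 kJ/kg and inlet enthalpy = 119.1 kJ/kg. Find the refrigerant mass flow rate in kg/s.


dh = 192.7 - 119.1 = 73.6 kJ/kg
m_dot = Q / dh = 175.5 / 73.6 = 2.3845 kg/s

2.3845


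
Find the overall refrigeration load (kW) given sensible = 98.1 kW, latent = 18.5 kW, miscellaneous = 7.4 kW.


Q_total = Q_s + Q_l + Q_misc
Q_total = 98.1 + 18.5 + 7.4
Q_total = 124.0 kW

124.0


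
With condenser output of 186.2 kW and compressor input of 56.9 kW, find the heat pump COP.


COP_hp = Q_cond / W
COP_hp = 186.2 / 56.9
COP_hp = 3.272

3.272


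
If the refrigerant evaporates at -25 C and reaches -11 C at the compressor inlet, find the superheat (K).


Superheat = T_suction - T_evap
Superheat = -11 - (-25)
Superheat = 14 K

14


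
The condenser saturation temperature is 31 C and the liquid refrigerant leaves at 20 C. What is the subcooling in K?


Subcooling = T_cond - T_liquid
Subcooling = 31 - 20
Subcooling = 11 K

11


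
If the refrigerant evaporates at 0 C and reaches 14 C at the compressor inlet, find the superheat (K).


Superheat = T_suction - T_evap
Superheat = 14 - (0)
Superheat = 14 K

14


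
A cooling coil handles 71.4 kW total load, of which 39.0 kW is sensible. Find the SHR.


SHR = Q_sensible / Q_total
SHR = 39.0 / 71.4
SHR = 0.546

0.546


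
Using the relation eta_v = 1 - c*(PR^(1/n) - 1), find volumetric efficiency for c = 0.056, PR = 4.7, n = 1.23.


PR^(1/n) = 4.7^(1/1.23) = 3.51901423
eta_v = 1 - 0.056 * (3.51901423 - 1)
eta_v = 0.8589

0.8589


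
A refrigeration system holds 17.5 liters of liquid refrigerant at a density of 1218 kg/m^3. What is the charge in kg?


Charge = V * rho / 1000
Charge = 17.5 * 1218 / 1000
Charge = 21.32 kg

21.32


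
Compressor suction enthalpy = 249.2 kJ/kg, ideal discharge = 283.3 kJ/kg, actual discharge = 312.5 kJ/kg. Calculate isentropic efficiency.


dh_ideal = 283.3 - 249.2 = 34.1 kJ/kg
dh_actual = 312.5 - 249.2 = 63.3 kJ/kg
eta_s = dh_ideal / dh_actual = 34.1 / 63.3
eta_s = 0.5387

0.5387


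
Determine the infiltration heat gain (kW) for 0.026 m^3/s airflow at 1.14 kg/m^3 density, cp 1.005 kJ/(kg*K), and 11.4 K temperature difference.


Q = V_dot * rho * cp * dT
Q = 0.026 * 1.14 * 1.005 * 11.4
Q = 0.34 kW

0.34


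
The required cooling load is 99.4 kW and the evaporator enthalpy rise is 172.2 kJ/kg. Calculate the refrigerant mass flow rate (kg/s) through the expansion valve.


m_dot = Q / dh
m_dot = 99.4 / 172.2
m_dot = 0.5772 kg/s

0.5772


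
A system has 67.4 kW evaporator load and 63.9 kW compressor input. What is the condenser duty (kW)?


Q_cond = Q_evap + W
Q_cond = 67.4 + 63.9
Q_cond = 131.3 kW

131.3


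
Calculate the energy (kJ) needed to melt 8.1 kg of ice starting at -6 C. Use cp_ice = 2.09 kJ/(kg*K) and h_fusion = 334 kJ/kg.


Sensible heat = cp * dT = 2.09 * 6 = 12.54 kJ/kg
Total per kg = 12.54 + 334 = 346.54 kJ/kg
Q = m * total = 8.1 * 346.54
Q = 2807.0 kJ

2807.0


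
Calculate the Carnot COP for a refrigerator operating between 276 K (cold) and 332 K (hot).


dT = 332 - 276 = 56 K
COP_carnot = T_cold / dT = 276 / 56
COP_carnot = 4.929

4.929


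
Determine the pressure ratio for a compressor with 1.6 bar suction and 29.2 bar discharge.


PR = P_high / P_low
PR = 29.2 / 1.6
PR = 18.25

18.25


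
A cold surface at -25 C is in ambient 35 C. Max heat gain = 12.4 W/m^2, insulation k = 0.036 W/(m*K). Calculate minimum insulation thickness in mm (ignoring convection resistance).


dT = 35 - (-25) = 60 K
thickness = k * dT / q_max * 1000
thickness = 0.036 * 60 / 12.4 * 1000
thickness = 174.2 mm

174.2


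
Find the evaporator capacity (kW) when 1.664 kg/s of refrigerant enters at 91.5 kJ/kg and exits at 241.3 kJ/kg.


dh = 241.3 - 91.5 = 149.8 kJ/kg
Q_evap = m_dot * dh = 1.664 * 149.8
Q_evap = 249.27 kW

249.27


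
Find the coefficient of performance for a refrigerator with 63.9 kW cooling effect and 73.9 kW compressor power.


COP = Q_evap / W
COP = 63.9 / 73.9
COP = 0.865

0.865


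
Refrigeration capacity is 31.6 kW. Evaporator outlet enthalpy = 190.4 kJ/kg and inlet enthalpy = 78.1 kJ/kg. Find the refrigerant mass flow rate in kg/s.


dh = 190.4 - 78.1 = 112.3 kJ/kg
m_dot = Q / dh = 31.6 / 112.3 = 0.2814 kg/s

0.2814


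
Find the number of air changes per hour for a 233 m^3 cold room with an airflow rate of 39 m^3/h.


ACH = flow / volume
ACH = 39 / 233
ACH = 0.167

0.167


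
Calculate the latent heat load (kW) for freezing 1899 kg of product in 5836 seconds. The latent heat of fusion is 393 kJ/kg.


Q_lat = m * h_fg / t
Q_lat = 1899 * 393 / 5836
Q_lat = 127.88 kW

127.88


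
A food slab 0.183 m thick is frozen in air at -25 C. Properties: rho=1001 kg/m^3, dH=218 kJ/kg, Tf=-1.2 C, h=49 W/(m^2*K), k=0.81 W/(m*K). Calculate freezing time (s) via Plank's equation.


dT = -1.2 - (-25) = 23.8 K
term1 = a/(2h) = 0.183/(2*49) = 0.001867346939
term2 = a^2/(8k) = 0.183^2/(8*0.81) = 0.005168055556
t = rho*dH*1000/dT * (term1 + term2)
t = 1001*218*1000/23.8 * (0.001867346939 + 0.005168055556)
t = 64506 s

64506


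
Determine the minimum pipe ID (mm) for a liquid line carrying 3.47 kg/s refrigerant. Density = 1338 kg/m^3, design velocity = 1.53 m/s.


A = m_dot / (rho * v) = 3.47 / (1338 * 1.53) = 0.001695047725 m^2
d = sqrt(4*A/pi) * 1000
d = 46.5 mm

46.5


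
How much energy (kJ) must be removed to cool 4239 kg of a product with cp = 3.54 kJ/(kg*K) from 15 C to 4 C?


dT = 15 - (4) = 11 K
Q = m * cp * dT = 4239 * 3.54 * 11
Q = 165067 kJ

165067


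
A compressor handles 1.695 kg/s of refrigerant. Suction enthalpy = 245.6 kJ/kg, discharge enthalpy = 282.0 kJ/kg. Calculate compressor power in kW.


dh = 282.0 - 245.6 = 36.4 kJ/kg
W = m_dot * dh = 1.695 * 36.4 = 61.7 kW

61.7


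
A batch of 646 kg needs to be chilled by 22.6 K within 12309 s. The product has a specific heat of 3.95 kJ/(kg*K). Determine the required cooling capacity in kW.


Q = m * cp * dT / t
Q = 646 * 3.95 * 22.6 / 12309
Q = 4.685 kW

4.685


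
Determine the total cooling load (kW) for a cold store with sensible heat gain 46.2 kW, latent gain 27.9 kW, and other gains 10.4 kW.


Q_total = Q_s + Q_l + Q_misc
Q_total = 46.2 + 27.9 + 10.4
Q_total = 84.5 kW

84.5


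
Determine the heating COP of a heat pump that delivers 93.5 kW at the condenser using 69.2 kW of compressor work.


COP_hp = Q_cond / W
COP_hp = 93.5 / 69.2
COP_hp = 1.351

1.351


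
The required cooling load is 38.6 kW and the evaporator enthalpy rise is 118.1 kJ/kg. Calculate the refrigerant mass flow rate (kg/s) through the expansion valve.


m_dot = Q / dh
m_dot = 38.6 / 118.1
m_dot = 0.3268 kg/s

0.3268


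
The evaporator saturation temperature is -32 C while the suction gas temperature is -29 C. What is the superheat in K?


Superheat = T_suction - T_evap
Superheat = -29 - (-32)
Superheat = 3 K

3


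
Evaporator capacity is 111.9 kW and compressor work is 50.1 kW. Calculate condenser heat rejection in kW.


Q_cond = Q_evap + W
Q_cond = 111.9 + 50.1
Q_cond = 162.0 kW

162.0


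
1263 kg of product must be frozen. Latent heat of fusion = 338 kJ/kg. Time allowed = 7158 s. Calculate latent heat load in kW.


Q_lat = m * h_fg / t
Q_lat = 1263 * 338 / 7158
Q_lat = 59.64 kW

59.64


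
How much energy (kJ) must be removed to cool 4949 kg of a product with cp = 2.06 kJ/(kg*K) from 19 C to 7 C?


dT = 19 - (7) = 12 K
Q = m * cp * dT = 4949 * 2.06 * 12
Q = 122339 kJ

122339


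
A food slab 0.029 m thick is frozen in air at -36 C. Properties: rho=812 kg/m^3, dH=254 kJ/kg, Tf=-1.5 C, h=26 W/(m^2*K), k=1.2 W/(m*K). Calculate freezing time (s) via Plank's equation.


dT = -1.5 - (-36) = 34.5 K
term1 = a/(2h) = 0.029/(2*26) = 0.0005576923077
term2 = a^2/(8k) = 0.029^2/(8*1.2) = 0.00008760416667
t = rho*dH*1000/dT * (term1 + term2)
t = 812*254*1000/34.5 * (0.0005576923077 + 0.00008760416667)
t = 3858 s

3858


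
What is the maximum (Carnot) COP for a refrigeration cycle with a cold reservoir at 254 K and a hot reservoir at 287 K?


dT = 287 - 254 = 33 K
COP_carnot = T_cold / dT = 254 / 33
COP_carnot = 7.697

7.697


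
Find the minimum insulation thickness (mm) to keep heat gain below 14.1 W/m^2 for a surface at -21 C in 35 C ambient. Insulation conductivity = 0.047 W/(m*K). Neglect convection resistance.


dT = 35 - (-21) = 56 K
thickness = k * dT / q_max * 1000
thickness = 0.047 * 56 / 14.1 * 1000
thickness = 186.7 mm

186.7


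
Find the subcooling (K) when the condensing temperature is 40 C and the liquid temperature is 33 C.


Subcooling = T_cond - T_liquid
Subcooling = 40 - 33
Subcooling = 7 K

7


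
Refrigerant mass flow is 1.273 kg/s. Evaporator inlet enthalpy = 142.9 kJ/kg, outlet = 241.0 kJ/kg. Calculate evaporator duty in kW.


dh = 241.0 - 142.9 = 98.1 kJ/kg
Q_evap = m_dot * dh = 1.273 * 98.1
Q_evap = 124.88 kW

124.88


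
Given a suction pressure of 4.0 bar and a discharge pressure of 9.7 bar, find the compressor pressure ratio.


PR = P_high / P_low
PR = 9.7 / 4.0
PR = 2.425

2.425


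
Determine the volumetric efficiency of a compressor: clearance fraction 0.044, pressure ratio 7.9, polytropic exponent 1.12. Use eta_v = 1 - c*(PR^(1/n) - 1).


PR^(1/n) = 7.9^(1/1.12) = 6.33071496
eta_v = 1 - 0.044 * (6.33071496 - 1)
eta_v = 0.7654

0.7654
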